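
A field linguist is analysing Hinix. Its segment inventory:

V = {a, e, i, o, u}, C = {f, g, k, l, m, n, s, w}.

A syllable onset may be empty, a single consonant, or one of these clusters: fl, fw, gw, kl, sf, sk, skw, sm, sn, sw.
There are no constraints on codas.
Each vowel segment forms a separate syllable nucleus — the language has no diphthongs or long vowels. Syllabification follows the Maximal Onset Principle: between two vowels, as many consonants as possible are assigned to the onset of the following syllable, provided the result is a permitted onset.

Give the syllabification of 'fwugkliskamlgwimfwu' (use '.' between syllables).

The vowels are u, i, a, i, u — 5 nuclei, so 5 syllables.
/u…i/ gap (V1→V2): /gkl/; trying suffixes from longest down, /kl/ is the first permitted one, so coda /g/ | onset /kl/.
/i…a/ gap (V2→V3): /sk/ — entire cluster is a permitted onset → onset /sk/, coda ∅.
/a…i/ gap (V3→V4): /mlgw/ — longest licit onset from the right is /gw/, leaving /ml/ as coda.
/i…u/ gap (V4→V5): /mfw/ — longest licit onset from the right is /fw/, leaving /m/ as coda.

fwug.kli.skaml.gwim.fwu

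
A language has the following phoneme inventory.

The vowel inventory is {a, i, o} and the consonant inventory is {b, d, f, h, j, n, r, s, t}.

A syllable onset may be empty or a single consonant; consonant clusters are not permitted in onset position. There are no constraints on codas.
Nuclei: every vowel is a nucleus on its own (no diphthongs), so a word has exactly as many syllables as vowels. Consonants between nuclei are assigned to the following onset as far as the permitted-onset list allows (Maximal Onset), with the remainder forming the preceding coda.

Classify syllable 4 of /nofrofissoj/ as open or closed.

closed

Vowels present: o, o, i, o; each is a nucleus, giving 4 syllables.
V1 /o/ – V2 /o/: /fr/ — longest licit onset from the right is /r/, leaving /f/ as coda.
V2 /o/ – V3 /i/: /f/ is a single consonant, so it becomes the next onset.
V3 /i/ – V4 /o/: cluster /ss/ — the longest permitted-onset suffix is /s/; onset = /s/, preceding coda = /s/.
Result: nof.ro.fis.soj.
Syllable 4 is /soj/ with coda /j/, so it is closed.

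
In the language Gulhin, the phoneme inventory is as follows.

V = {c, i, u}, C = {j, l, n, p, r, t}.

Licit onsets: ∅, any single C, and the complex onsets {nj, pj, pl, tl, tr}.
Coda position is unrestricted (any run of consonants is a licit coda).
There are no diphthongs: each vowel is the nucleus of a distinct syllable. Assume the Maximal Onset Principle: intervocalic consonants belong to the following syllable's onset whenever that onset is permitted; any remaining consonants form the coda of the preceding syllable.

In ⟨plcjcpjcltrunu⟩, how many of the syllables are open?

4

Nuclei (vowels): c, c, c, u, u → 5 syllables.
V1 /c/ – V2 /c/: just /j/ — single C goes to the following onset.
V2 /c/ – V3 /c/: /pj/ is a licit onset in full, so it all attaches to the next syllable.
V3 /c/ – V4 /u/: /ltr/ — longest licit onset from the right is /tr/, leaving /l/ as coda.
V4 /u/ – V5 /u/: /n/ → onset of the next syllable (single consonants are always licit onsets).
Putting it together: plc.jc.pjcl.tru.nu.
Classifying each syllable: /plc/ (open), /jc/ (open), /pjcl/ (closed), /tru/ (open), /nu/ (open).
Open syllables: 4.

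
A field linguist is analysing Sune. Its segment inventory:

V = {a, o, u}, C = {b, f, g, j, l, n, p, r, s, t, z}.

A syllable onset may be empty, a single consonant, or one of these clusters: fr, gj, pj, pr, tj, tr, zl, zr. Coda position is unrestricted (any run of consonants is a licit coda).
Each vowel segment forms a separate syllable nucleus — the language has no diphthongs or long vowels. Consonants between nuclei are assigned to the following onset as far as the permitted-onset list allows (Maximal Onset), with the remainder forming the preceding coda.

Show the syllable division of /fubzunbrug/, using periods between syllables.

Nuclei (vowels): u, u, u → 3 syllables.
σ1/σ2 boundary: /bz/ — longest licit onset from the right is /z/, leaving /b/ as coda.
σ2/σ3 boundary: /nbr/ — longest licit onset from the right is /r/, leaving /nb/ as coda.

fub.zunb.rug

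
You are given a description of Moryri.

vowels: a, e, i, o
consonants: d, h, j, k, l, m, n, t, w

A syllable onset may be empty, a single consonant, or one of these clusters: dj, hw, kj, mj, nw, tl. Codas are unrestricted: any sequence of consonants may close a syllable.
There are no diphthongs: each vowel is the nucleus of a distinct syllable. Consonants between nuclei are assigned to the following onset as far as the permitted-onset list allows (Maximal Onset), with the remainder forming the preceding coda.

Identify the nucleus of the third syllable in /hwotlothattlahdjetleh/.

a

The vowels are o, o, a, a, e, e — 6 nuclei, so 6 syllables.
The third nucleus (vowel 3 from the left) is /a/.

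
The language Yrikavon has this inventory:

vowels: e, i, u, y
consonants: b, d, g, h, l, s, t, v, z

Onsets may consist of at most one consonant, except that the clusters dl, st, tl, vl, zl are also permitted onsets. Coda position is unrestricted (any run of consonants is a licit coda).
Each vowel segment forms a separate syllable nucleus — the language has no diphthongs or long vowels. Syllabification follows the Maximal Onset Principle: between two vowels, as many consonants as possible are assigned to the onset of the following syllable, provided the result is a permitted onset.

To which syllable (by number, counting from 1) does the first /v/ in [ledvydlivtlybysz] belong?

Vowels present: e, y, i, y, y; each is a nucleus, giving 5 syllables.
V1 /e/ – V2 /y/: /dv/ — longest licit onset from the right is /v/, leaving /d/ as coda.
V2 /y/ – V3 /i/: /dl/ — entire cluster is a permitted onset → onset /dl/, coda ∅.
V3 /i/ – V4 /y/: /vtl/ splits as /v/ + /tl/ (/tl/ is the longest suffix that is a licit onset).
V4 /y/ – V5 /y/: /b/ → onset of the next syllable (single consonants are always licit onsets).
So the parse is led.vy.dliv.tly.bysz.
The first /v/ is in the onset of syllable 2 (/vy/).

2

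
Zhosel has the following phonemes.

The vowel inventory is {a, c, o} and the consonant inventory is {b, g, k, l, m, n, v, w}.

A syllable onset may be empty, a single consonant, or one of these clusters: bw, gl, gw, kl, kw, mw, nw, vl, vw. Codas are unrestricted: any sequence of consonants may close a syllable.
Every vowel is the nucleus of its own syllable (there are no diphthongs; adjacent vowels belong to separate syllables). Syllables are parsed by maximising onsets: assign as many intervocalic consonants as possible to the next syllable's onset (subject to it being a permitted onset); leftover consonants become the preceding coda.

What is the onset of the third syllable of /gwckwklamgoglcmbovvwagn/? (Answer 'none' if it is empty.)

Vowels present: c, a, o, c, o, a; each is a nucleus, giving 6 syllables.
V1 /c/ – V2 /a/: /kwkl/ — longest licit onset from the right is /kl/, leaving /kw/ as coda.
V2 /a/ – V3 /o/: cluster /mg/ — the longest permitted-onset suffix is /g/; onset = /g/, preceding coda = /m/.
V3 /o/ – V4 /c/: /gl/ is a licit onset in full, so it all attaches to the next syllable.
V4 /c/ – V5 /o/: /mb/; trying suffixes from longest down, /b/ is the first permitted one, so coda /m/ | onset /b/.
V5 /o/ – V6 /a/: /vvw/; trying suffixes from longest down, /vw/ is the first permitted one, so coda /v/ | onset /vw/.
Putting it together: gwckw.klam.go.glcm.bov.vwagn.
Syllable 3 is /go/: onset /g/, nucleus /o/, coda ∅.

g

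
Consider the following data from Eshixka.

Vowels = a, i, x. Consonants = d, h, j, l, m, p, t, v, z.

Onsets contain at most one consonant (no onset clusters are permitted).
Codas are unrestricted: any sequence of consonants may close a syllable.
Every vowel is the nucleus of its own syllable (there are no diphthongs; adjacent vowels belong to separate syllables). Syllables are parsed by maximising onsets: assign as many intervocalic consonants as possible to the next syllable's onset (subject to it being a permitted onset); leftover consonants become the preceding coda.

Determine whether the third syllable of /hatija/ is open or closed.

The vowels are a, i, a — 3 nuclei, so 3 syllables.
/a…i/ gap (V1→V2): /t/ is a single consonant, so it becomes the next onset.
/i…a/ gap (V2→V3): /j/ → onset of the next syllable (single consonants are always licit onsets).
So the parse is ha.ti.ja.
Syllable 3 is /ja/; it ends in its nucleus with no coda, so it is open.

open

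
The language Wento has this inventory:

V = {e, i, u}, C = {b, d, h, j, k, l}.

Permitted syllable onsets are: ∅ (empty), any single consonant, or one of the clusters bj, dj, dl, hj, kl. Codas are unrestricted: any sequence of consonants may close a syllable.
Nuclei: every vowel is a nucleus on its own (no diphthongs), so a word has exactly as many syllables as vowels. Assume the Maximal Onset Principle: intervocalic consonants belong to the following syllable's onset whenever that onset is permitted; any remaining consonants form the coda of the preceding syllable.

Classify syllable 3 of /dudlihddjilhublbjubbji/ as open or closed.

The vowels are u, i, i, u, u, i — 6 nuclei, so 6 syllables.
σ1/σ2 boundary: cluster /dl/ — /dl/ is itself a permitted onset, so the whole cluster goes right; preceding coda = ∅.
σ2/σ3 boundary: /hddj/; trying suffixes from longest down, /dj/ is the first permitted one, so coda /hd/ | onset /dj/.
σ3/σ4 boundary: /lh/; trying suffixes from longest down, /h/ is the first permitted one, so coda /l/ | onset /h/.
σ4/σ5 boundary: /blbj/ — longest licit onset from the right is /bj/, leaving /bl/ as coda.
σ5/σ6 boundary: /bbj/ — longest licit onset from the right is /bj/, leaving /b/ as coda.
So the parse is du.dlihd.djil.hubl.bjub.bji.
Syllable 3 is /djil/ with coda /l/, so it is closed.

closed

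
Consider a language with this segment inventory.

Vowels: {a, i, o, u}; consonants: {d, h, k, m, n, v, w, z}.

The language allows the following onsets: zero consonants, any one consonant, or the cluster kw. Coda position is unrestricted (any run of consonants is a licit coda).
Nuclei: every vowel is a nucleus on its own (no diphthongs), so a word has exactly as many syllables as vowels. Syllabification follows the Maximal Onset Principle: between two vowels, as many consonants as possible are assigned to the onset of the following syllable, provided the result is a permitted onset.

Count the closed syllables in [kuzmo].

Vowels present: u, o; each is a nucleus, giving 2 syllables.
/u…o/ gap (V1→V2): /zm/; trying suffixes from longest down, /m/ is the first permitted one, so coda /z/ | onset /m/.
So the parse is kuz.mo.
Classifying each syllable: /kuz/ (closed), /mo/ (open).
Closed syllables: 1.

1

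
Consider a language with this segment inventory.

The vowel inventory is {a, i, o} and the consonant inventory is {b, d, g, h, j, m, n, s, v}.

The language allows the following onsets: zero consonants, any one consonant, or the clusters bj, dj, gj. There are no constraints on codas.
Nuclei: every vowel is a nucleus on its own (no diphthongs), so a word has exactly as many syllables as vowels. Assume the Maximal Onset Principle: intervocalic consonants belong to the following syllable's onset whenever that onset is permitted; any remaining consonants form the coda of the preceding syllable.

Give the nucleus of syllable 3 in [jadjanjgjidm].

Nuclei (vowels): a, a, i → 3 syllables.
The third nucleus (vowel 3 from the left) is /i/.

i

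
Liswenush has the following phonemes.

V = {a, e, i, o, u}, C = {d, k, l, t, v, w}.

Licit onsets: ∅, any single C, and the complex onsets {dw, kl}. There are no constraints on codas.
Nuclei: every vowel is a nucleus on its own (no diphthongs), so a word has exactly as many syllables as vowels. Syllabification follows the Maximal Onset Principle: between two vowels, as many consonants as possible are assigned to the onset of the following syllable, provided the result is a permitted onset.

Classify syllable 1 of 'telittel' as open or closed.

Vowels present: e, i, e; each is a nucleus, giving 3 syllables.
V1 /e/ – V2 /i/: just /l/ — single C goes to the following onset.
V2 /i/ – V3 /e/: /tt/ — longest licit onset from the right is /t/, leaving /t/ as coda.
Result: te.lit.tel.
Syllable 1 is /te/; it ends in its nucleus with no coda, so it is open.

open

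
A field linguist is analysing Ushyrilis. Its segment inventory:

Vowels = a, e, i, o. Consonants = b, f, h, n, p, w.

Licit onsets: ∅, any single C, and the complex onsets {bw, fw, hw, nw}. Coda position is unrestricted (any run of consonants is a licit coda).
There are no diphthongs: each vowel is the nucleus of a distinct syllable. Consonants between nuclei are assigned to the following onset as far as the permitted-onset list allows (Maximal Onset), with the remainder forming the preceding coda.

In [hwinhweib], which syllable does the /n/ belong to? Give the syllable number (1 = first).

1

The vowels are i, e, i — 3 nuclei, so 3 syllables.
Between /i/ (V1) and /e/ (V2): cluster /nhw/ — the longest permitted-onset suffix is /hw/; onset = /hw/, preceding coda = /n/.
Between /e/ (V2) and /i/ (V3): hiatus — the boundary sits between the two vowels.
So the parse is hwin.hwe.ib.
The /n/ is in the coda of syllable 1 (/hwin/).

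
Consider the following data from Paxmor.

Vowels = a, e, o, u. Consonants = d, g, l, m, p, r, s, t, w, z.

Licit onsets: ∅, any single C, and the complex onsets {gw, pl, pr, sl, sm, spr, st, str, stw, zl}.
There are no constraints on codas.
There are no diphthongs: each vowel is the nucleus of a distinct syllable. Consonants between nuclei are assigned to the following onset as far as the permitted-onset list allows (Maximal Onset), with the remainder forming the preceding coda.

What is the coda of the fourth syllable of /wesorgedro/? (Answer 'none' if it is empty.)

none

Nuclei (vowels): e, o, e, o → 4 syllables.
/e…o/ gap (V1→V2): /s/ is a single consonant, so it becomes the next onset.
/o…e/ gap (V2→V3): /rg/ splits as /r/ + /g/ (/g/ is the longest suffix that is a licit onset).
/e…o/ gap (V3→V4): /dr/ — longest licit onset from the right is /r/, leaving /d/ as coda.
So the parse is we.sor.ged.ro.
Syllable 4 is /ro/: onset /r/, nucleus /o/, coda ∅.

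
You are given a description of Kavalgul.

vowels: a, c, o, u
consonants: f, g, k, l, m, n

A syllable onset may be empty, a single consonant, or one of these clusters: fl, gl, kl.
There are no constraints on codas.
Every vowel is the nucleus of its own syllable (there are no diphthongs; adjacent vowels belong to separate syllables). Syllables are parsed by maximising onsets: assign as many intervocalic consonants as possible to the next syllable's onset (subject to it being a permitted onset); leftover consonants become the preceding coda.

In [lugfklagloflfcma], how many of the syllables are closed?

Vowels present: u, a, o, c, a; each is a nucleus, giving 5 syllables.
/u…a/ gap (V1→V2): cluster /gfkl/ — the longest permitted-onset suffix is /kl/; onset = /kl/, preceding coda = /gf/.
/a…o/ gap (V2→V3): /gl/ is a licit onset in full, so it all attaches to the next syllable.
/o…c/ gap (V3→V4): /flf/ — longest licit onset from the right is /f/, leaving /fl/ as coda.
/c…a/ gap (V4→V5): /m/ is a single consonant, so it becomes the next onset.
Result: lugf.kla.glofl.fc.ma.
Classifying each syllable: /lugf/ (closed), /kla/ (open), /glofl/ (closed), /fc/ (open), /ma/ (open).
Closed syllables: 2.

2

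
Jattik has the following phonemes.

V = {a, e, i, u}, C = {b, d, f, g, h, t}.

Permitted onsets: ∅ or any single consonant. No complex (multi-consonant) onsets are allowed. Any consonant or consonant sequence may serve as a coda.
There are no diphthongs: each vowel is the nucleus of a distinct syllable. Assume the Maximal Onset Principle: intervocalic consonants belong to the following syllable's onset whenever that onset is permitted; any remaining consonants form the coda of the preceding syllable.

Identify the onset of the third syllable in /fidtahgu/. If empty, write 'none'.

Vowels present: i, a, u; each is a nucleus, giving 3 syllables.
Between /i/ (V1) and /a/ (V2): /dt/ — longest licit onset from the right is /t/, leaving /d/ as coda.
Between /a/ (V2) and /u/ (V3): /hg/; trying suffixes from longest down, /g/ is the first permitted one, so coda /h/ | onset /g/.
Syllabification: fid.tah.gu.
Syllable 3 is /gu/: onset /g/, nucleus /u/, coda ∅.

g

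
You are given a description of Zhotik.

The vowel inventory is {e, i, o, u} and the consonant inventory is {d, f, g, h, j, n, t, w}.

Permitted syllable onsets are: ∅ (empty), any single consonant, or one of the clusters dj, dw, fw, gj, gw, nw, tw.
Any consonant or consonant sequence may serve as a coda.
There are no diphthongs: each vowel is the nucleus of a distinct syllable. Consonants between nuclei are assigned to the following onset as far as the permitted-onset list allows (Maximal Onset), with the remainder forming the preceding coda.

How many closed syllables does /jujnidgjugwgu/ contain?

The vowels are u, i, u, u — 4 nuclei, so 4 syllables.
σ1/σ2 boundary: /jn/; trying suffixes from longest down, /n/ is the first permitted one, so coda /j/ | onset /n/.
σ2/σ3 boundary: /dgj/ splits as /d/ + /gj/ (/gj/ is the longest suffix that is a licit onset).
σ3/σ4 boundary: cluster /gwg/ — the longest permitted-onset suffix is /g/; onset = /g/, preceding coda = /gw/.
So the parse is juj.nid.gjugw.gu.
Classifying each syllable: /juj/ (closed), /nid/ (closed), /gjugw/ (closed), /gu/ (open).
Closed syllables: 3.

3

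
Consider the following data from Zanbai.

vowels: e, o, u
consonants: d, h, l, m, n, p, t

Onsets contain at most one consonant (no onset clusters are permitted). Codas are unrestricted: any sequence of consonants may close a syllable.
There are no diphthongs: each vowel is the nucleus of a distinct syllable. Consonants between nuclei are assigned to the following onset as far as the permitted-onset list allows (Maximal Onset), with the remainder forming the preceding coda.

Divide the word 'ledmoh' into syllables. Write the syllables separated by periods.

Nuclei (vowels): e, o → 2 syllables.
V1 /e/ – V2 /o/: cluster /dm/ — the longest permitted-onset suffix is /m/; onset = /m/, preceding coda = /d/.

led.moh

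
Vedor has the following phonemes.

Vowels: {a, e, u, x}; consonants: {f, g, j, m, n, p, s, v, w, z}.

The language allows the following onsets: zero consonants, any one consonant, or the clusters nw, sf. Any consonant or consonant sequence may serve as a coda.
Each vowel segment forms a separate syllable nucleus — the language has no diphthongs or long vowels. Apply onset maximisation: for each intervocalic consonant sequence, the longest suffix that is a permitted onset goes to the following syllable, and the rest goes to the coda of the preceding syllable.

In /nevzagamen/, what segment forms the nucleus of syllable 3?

The vowels are e, a, a, e — 4 nuclei, so 4 syllables.
The third nucleus (vowel 3 from the left) is /a/.

a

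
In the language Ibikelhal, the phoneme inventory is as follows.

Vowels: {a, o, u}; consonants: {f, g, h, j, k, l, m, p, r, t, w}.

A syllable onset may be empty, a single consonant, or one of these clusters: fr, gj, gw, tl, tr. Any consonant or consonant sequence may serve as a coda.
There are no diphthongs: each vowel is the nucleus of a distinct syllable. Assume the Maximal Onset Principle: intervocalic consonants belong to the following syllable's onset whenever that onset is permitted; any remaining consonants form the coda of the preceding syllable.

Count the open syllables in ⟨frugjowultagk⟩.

Nuclei (vowels): u, o, u, a → 4 syllables.
/u…o/ gap (V1→V2): /gj/ — entire cluster is a permitted onset → onset /gj/, coda ∅.
/o…u/ gap (V2→V3): just /w/ — single C goes to the following onset.
/u…a/ gap (V3→V4): /lt/ splits as /l/ + /t/ (/t/ is the longest suffix that is a licit onset).
Syllabification: fru.gjo.wul.tagk.
Classifying each syllable: /fru/ (open), /gjo/ (open), /wul/ (closed), /tagk/ (closed).
Open syllables: 2.

2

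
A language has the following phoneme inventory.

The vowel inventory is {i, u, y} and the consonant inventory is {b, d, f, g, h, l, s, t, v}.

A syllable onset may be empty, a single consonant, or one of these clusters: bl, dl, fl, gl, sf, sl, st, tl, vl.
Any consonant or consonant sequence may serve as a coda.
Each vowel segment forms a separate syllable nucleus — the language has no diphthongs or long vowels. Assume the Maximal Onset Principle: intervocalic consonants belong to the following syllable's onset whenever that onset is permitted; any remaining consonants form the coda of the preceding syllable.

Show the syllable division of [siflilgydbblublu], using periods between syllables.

si.flil.gydb.blu.blu

Nuclei (vowels): i, i, y, u, u → 5 syllables.
/i…i/ gap (V1→V2): /fl/ — entire cluster is a permitted onset → onset /fl/, coda ∅.
/i…y/ gap (V2→V3): /lg/; trying suffixes from longest down, /g/ is the first permitted one, so coda /l/ | onset /g/.
/y…u/ gap (V3→V4): cluster /dbbl/ — the longest permitted-onset suffix is /bl/; onset = /bl/, preceding coda = /db/.
/u…u/ gap (V4→V5): /bl/ is a licit onset in full, so it all attaches to the next syllable.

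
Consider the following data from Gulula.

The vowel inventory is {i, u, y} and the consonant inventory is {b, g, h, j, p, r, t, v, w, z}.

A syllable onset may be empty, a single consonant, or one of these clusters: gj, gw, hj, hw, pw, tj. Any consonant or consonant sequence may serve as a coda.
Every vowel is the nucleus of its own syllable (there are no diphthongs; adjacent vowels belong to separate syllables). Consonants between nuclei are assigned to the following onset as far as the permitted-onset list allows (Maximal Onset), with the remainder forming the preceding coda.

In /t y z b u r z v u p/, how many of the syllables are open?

0

The vowels are y, u, u — 3 nuclei, so 3 syllables.
/y…u/ gap (V1→V2): cluster /zb/ — the longest permitted-onset suffix is /b/; onset = /b/, preceding coda = /z/.
/u…u/ gap (V2→V3): cluster /rzv/ — the longest permitted-onset suffix is /v/; onset = /v/, preceding coda = /rz/.
Result: tyz.burz.vup.
Classifying each syllable: /tyz/ (closed), /burz/ (closed), /vup/ (closed).
Open syllables: 0.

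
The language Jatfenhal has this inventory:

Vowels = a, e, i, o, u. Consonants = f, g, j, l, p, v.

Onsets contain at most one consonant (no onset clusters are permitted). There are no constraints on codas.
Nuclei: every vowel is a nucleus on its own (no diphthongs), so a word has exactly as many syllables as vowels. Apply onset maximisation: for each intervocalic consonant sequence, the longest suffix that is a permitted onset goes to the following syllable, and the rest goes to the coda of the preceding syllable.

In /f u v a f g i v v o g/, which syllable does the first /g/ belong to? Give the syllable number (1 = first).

The vowels are u, a, i, o — 4 nuclei, so 4 syllables.
Between /u/ (V1) and /a/ (V2): /v/ is a single consonant, so it becomes the next onset.
Between /a/ (V2) and /i/ (V3): cluster /fg/ — the longest permitted-onset suffix is /g/; onset = /g/, preceding coda = /f/.
Between /i/ (V3) and /o/ (V4): /vv/; trying suffixes from longest down, /v/ is the first permitted one, so coda /v/ | onset /v/.
So the parse is fu.vaf.giv.vog.
The first /g/ is in the onset of syllable 3 (/giv/).

3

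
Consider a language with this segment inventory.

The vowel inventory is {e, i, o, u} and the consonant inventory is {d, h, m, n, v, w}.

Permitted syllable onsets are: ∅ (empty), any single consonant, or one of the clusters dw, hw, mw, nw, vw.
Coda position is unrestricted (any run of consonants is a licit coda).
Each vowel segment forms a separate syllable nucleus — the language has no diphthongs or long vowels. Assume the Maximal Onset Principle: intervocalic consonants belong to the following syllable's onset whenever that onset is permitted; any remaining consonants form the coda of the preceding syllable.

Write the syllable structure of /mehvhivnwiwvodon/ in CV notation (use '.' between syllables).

Nuclei (vowels): e, i, i, o, o → 5 syllables.
V1 /e/ – V2 /i/: cluster /hvh/ — the longest permitted-onset suffix is /h/; onset = /h/, preceding coda = /hv/.
V2 /i/ – V3 /i/: /vnw/ — longest licit onset from the right is /nw/, leaving /v/ as coda.
V3 /i/ – V4 /o/: /wv/ — longest licit onset from the right is /v/, leaving /w/ as coda.
V4 /o/ – V5 /o/: /d/ → onset of the next syllable (single consonants are always licit onsets).
So the parse is mehv.hiv.nwiw.vo.don.
Mapping each syllable to C/V: /mehv/ → CVCC, /hiv/ → CVC, /nwiw/ → CCVC, /vo/ → CV, /don/ → CVC.

CVCC.CVC.CCVC.CV.CVC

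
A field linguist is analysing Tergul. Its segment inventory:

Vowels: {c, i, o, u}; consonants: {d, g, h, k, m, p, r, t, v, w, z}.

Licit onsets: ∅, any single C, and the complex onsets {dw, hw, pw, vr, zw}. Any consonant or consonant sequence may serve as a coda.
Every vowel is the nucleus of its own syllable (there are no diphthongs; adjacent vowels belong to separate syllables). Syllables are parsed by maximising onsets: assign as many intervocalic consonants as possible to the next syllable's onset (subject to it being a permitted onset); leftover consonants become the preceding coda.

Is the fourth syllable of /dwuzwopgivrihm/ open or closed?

closed

The vowels are u, o, i, i — 4 nuclei, so 4 syllables.
/u…o/ gap (V1→V2): /zw/ — entire cluster is a permitted onset → onset /zw/, coda ∅.
/o…i/ gap (V2→V3): /pg/ — longest licit onset from the right is /g/, leaving /p/ as coda.
/i…i/ gap (V3→V4): /vr/ — entire cluster is a permitted onset → onset /vr/, coda ∅.
So the parse is dwu.zwop.gi.vrihm.
Syllable 4 is /vrihm/ with coda /hm/, so it is closed.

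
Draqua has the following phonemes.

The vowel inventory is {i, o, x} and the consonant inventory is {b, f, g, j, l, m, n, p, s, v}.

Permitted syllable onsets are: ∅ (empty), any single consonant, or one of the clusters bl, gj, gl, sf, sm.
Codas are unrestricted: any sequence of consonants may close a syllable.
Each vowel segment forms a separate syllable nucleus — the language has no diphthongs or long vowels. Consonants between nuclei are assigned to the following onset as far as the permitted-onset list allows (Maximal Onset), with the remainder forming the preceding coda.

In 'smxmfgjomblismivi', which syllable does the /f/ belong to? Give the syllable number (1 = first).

The vowels are x, o, i, i, i — 5 nuclei, so 5 syllables.
V1 /x/ – V2 /o/: /mfgj/ splits as /mf/ + /gj/ (/gj/ is the longest suffix that is a licit onset).
V2 /o/ – V3 /i/: /mbl/; trying suffixes from longest down, /bl/ is the first permitted one, so coda /m/ | onset /bl/.
V3 /i/ – V4 /i/: /sm/ is a licit onset in full, so it all attaches to the next syllable.
V4 /i/ – V5 /i/: /v/ → onset of the next syllable (single consonants are always licit onsets).
Result: smxmf.gjom.bli.smi.vi.
The /f/ is in the coda of syllable 1 (/smxmf/).

1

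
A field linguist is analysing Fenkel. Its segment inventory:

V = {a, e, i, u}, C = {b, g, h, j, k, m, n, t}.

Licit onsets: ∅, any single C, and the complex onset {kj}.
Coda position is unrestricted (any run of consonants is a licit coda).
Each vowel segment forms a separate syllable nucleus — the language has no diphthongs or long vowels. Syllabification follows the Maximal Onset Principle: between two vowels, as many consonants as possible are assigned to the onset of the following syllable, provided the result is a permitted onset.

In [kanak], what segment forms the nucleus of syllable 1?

a

The vowels are a, a — 2 nuclei, so 2 syllables.
The first nucleus (vowel 1 from the left) is /a/.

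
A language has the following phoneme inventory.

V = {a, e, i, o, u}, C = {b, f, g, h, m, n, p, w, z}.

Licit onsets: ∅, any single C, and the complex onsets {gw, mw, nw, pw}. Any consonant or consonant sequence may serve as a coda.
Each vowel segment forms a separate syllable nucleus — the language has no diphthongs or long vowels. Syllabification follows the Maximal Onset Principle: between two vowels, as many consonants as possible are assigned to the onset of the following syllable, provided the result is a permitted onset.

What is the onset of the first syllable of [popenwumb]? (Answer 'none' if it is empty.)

p

Vowels present: o, e, u; each is a nucleus, giving 3 syllables.
V1 /o/ – V2 /e/: /p/ → onset of the next syllable (single consonants are always licit onsets).
V2 /e/ – V3 /u/: /nw/ — entire cluster is a permitted onset → onset /nw/, coda ∅.
So the parse is po.pe.nwumb.
Syllable 1 is /po/: onset /p/, nucleus /o/, coda ∅.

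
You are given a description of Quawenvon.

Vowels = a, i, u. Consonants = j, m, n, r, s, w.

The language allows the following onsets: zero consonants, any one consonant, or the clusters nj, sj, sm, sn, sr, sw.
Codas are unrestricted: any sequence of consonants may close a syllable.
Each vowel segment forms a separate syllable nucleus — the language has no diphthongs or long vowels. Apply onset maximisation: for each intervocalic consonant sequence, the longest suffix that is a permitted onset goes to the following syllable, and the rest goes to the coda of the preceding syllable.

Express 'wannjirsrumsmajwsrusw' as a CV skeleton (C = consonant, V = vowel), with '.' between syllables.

CVC.CCVC.CCVC.CCVCC.CCVCC

Nuclei (vowels): a, i, u, a, u → 5 syllables.
/a…i/ gap (V1→V2): /nnj/ — longest licit onset from the right is /nj/, leaving /n/ as coda.
/i…u/ gap (V2→V3): /rsr/; trying suffixes from longest down, /sr/ is the first permitted one, so coda /r/ | onset /sr/.
/u…a/ gap (V3→V4): /msm/; trying suffixes from longest down, /sm/ is the first permitted one, so coda /m/ | onset /sm/.
/a…u/ gap (V4→V5): /jwsr/ splits as /jw/ + /sr/ (/sr/ is the longest suffix that is a licit onset).
Result: wan.njir.srum.smajw.srusw.
Mapping each syllable to C/V: /wan/ → CVC, /njir/ → CCVC, /srum/ → CCVC, /smajw/ → CCVCC, /srusw/ → CCVCC.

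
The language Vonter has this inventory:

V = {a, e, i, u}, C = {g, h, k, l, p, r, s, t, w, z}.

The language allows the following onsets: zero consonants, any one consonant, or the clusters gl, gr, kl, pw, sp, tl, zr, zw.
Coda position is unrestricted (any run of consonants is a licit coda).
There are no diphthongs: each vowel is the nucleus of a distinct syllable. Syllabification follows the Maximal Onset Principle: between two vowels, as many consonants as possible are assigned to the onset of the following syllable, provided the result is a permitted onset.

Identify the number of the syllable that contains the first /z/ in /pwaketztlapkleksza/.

Nuclei (vowels): a, e, a, e, a → 5 syllables.
V1 /a/ – V2 /e/: /k/ → onset of the next syllable (single consonants are always licit onsets).
V2 /e/ – V3 /a/: /tztl/ — longest licit onset from the right is /tl/, leaving /tz/ as coda.
V3 /a/ – V4 /e/: cluster /pkl/ — the longest permitted-onset suffix is /kl/; onset = /kl/, preceding coda = /p/.
V4 /e/ – V5 /a/: /ksz/ — longest licit onset from the right is /z/, leaving /ks/ as coda.
Syllabification: pwa.ketz.tlap.kleks.za.
The first /z/ is in the coda of syllable 2 (/ketz/).

2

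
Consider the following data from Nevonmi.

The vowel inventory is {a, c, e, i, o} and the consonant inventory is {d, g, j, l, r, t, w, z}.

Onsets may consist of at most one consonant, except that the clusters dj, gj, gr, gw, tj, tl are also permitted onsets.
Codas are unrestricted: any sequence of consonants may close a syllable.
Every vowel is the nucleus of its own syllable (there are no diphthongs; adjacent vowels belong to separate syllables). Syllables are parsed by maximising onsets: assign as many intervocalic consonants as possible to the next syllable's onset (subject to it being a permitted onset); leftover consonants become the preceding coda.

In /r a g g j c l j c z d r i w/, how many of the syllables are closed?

The vowels are a, c, c, i — 4 nuclei, so 4 syllables.
σ1/σ2 boundary: cluster /ggj/ — the longest permitted-onset suffix is /gj/; onset = /gj/, preceding coda = /g/.
σ2/σ3 boundary: /lj/ — longest licit onset from the right is /j/, leaving /l/ as coda.
σ3/σ4 boundary: /zdr/ — longest licit onset from the right is /r/, leaving /zd/ as coda.
Putting it together: rag.gjcl.jczd.riw.
Classifying each syllable: /rag/ (closed), /gjcl/ (closed), /jczd/ (closed), /riw/ (closed).
Closed syllables: 4.

4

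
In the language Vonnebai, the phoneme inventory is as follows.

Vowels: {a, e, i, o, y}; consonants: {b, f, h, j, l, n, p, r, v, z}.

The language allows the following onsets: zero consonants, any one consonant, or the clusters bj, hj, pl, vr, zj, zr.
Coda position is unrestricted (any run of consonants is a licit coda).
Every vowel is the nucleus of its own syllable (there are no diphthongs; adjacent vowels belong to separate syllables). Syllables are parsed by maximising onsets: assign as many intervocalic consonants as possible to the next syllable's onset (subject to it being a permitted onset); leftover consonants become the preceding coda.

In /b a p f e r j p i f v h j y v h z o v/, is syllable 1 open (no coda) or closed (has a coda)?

The vowels are a, e, i, y, o — 5 nuclei, so 5 syllables.
/a…e/ gap (V1→V2): /pf/ — longest licit onset from the right is /f/, leaving /p/ as coda.
/e…i/ gap (V2→V3): cluster /rjp/ — the longest permitted-onset suffix is /p/; onset = /p/, preceding coda = /rj/.
/i…y/ gap (V3→V4): cluster /fvhj/ — the longest permitted-onset suffix is /hj/; onset = /hj/, preceding coda = /fv/.
/y…o/ gap (V4→V5): cluster /vhz/ — the longest permitted-onset suffix is /z/; onset = /z/, preceding coda = /vh/.
Putting it together: bap.ferj.pifv.hjyvh.zov.
Syllable 1 is /bap/ with coda /p/, so it is closed.

closed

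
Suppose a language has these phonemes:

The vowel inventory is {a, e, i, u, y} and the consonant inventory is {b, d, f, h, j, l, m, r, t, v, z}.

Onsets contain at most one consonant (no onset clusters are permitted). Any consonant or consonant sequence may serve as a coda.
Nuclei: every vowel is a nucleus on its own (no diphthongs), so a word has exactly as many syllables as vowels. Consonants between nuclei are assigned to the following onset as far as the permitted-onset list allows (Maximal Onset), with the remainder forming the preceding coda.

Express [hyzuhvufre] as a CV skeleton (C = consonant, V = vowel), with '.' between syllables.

Nuclei (vowels): y, u, u, e → 4 syllables.
V1 /y/ – V2 /u/: just /z/ — single C goes to the following onset.
V2 /u/ – V3 /u/: /hv/ — longest licit onset from the right is /v/, leaving /h/ as coda.
V3 /u/ – V4 /e/: cluster /fr/ — the longest permitted-onset suffix is /r/; onset = /r/, preceding coda = /f/.
Syllabification: hy.zuh.vuf.re.
Mapping each syllable to C/V: /hy/ → CV, /zuh/ → CVC, /vuf/ → CVC, /re/ → CV.

CV.CVC.CVC.CV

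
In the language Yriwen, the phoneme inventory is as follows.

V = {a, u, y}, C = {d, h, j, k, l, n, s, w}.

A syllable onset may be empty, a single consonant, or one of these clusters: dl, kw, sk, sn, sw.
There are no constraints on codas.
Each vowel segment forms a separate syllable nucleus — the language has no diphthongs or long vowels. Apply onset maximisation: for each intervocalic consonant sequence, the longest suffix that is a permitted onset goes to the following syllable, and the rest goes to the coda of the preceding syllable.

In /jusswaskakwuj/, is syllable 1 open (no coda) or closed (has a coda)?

Nuclei (vowels): u, a, a, u → 4 syllables.
V1 /u/ – V2 /a/: cluster /ssw/ — the longest permitted-onset suffix is /sw/; onset = /sw/, preceding coda = /s/.
V2 /a/ – V3 /a/: /sk/ is a licit onset in full, so it all attaches to the next syllable.
V3 /a/ – V4 /u/: /kw/ — entire cluster is a permitted onset → onset /kw/, coda ∅.
Syllabification: jus.swa.ska.kwuj.
Syllable 1 is /jus/ with coda /s/, so it is closed.

closed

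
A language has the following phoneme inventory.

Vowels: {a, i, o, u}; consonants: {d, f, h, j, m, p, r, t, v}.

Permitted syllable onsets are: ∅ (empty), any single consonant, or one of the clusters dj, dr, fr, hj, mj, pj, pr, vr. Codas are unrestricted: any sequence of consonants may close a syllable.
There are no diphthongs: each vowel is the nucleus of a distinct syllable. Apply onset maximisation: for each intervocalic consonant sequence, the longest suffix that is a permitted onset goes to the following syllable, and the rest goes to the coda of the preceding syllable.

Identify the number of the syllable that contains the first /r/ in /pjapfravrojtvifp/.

Vowels present: a, a, o, i; each is a nucleus, giving 4 syllables.
V1 /a/ – V2 /a/: cluster /pfr/ — the longest permitted-onset suffix is /fr/; onset = /fr/, preceding coda = /p/.
V2 /a/ – V3 /o/: /vr/ — entire cluster is a permitted onset → onset /vr/, coda ∅.
V3 /o/ – V4 /i/: /jtv/ — longest licit onset from the right is /v/, leaving /jt/ as coda.
Syllabification: pjap.fra.vrojt.vifp.
The first /r/ is in the onset of syllable 2 (/fra/).

2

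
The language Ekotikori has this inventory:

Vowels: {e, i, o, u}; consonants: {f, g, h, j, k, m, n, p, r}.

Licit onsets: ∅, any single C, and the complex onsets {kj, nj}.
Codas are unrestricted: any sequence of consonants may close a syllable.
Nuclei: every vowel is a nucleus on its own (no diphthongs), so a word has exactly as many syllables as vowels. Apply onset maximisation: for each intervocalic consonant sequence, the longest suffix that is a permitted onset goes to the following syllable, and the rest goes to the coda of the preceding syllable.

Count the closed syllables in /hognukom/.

2

Vowels present: o, u, o; each is a nucleus, giving 3 syllables.
V1 /o/ – V2 /u/: /gn/; trying suffixes from longest down, /n/ is the first permitted one, so coda /g/ | onset /n/.
V2 /u/ – V3 /o/: just /k/ — single C goes to the following onset.
Result: hog.nu.kom.
Classifying each syllable: /hog/ (closed), /nu/ (open), /kom/ (closed).
Closed syllables: 2.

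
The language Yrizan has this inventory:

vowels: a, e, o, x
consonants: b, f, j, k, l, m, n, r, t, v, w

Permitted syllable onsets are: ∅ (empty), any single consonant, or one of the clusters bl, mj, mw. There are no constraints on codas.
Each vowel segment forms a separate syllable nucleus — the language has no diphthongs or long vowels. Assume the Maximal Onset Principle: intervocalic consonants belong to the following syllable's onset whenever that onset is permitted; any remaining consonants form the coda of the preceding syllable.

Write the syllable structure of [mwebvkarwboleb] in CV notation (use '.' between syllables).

The vowels are e, a, o, e — 4 nuclei, so 4 syllables.
Between /e/ (V1) and /a/ (V2): /bvk/; trying suffixes from longest down, /k/ is the first permitted one, so coda /bv/ | onset /k/.
Between /a/ (V2) and /o/ (V3): /rwb/ — longest licit onset from the right is /b/, leaving /rw/ as coda.
Between /o/ (V3) and /e/ (V4): /l/ is a single consonant, so it becomes the next onset.
So the parse is mwebv.karw.bo.leb.
Mapping each syllable to C/V: /mwebv/ → CCVCC, /karw/ → CVCC, /bo/ → CV, /leb/ → CVC.

CCVCC.CVCC.CV.CVC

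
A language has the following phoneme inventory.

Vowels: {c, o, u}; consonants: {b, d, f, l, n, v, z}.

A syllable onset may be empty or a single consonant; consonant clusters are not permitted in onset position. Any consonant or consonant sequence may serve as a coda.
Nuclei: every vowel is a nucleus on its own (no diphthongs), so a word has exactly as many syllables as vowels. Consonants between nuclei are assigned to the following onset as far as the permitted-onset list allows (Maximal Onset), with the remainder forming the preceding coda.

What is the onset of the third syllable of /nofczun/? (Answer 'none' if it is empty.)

z

Vowels present: o, c, u; each is a nucleus, giving 3 syllables.
Between /o/ (V1) and /c/ (V2): /f/ → onset of the next syllable (single consonants are always licit onsets).
Between /c/ (V2) and /u/ (V3): just /z/ — single C goes to the following onset.
Putting it together: no.fc.zun.
Syllable 3 is /zun/: onset /z/, nucleus /u/, coda /n/.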